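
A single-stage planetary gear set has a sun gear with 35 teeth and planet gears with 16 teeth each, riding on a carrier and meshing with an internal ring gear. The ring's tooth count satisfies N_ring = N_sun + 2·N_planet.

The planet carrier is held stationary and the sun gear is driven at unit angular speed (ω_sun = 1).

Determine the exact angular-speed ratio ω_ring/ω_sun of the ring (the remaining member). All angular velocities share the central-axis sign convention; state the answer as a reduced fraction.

-35/67

N_ring = 35 + 2·16 = 67
35(ω_s−ω_c) = −67(ω_r−ω_c),  ω_c=0, ω_s=1
ω_r = 0 − (35/67)(1−0) = -35/67
ω_r/ω_s = -35/67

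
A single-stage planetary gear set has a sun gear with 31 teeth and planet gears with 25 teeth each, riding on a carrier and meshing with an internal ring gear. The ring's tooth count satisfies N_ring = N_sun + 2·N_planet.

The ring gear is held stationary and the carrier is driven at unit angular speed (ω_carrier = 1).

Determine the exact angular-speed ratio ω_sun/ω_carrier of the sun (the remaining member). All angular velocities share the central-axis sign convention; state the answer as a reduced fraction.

112/31

N_ring = 31 + 2·25 = 81
31(ω_s−ω_c) = −81(ω_r−ω_c),  ω_r=0, ω_c=1
ω_s = 1 − (81/31)(0−1) = 112/31
ω_s/ω_c = 112/31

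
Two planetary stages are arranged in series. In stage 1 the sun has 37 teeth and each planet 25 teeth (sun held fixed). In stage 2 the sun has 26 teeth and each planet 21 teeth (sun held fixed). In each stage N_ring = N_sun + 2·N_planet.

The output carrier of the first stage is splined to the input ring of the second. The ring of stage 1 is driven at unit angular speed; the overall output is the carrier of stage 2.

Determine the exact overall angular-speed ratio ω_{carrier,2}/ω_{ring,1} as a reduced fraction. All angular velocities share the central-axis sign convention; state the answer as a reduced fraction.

Stage 1: N_ring = 37 + 2·25 = 87
Stage 1: 37(ω_s−ω_c) = −87(ω_r−ω_c),  ω_s=0, ω_r=1
Stage 1: 37(0−ω_c) = −87(1−ω_c)  ⇒  124ω_c = 87  ⇒  ω_c = 87/124
  ⇒ ω_c¹/ω_r¹ = 87/124
Stage 2: N_ring = 26 + 2·21 = 68
Stage 2: 26(ω_s−ω_c) = −68(ω_r−ω_c),  ω_s=0, ω_r=1
Stage 2: 26(0−ω_c) = −68(1−ω_c)  ⇒  94ω_c = 68  ⇒  ω_c = 34/47
  ⇒ ω_c²/ω_r² = 34/47
Coupling ω_r² = ω_c¹ ⇒ overall = 87/124 × 34/47 = 1479/2914

1479/2914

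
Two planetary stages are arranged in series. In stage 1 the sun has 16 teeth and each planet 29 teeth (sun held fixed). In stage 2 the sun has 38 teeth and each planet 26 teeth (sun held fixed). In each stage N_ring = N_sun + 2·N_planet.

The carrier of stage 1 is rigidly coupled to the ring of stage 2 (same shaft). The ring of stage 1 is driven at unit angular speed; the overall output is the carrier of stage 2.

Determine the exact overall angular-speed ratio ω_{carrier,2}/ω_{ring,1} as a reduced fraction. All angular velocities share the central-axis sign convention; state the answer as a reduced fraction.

37/64

Stage 1: N_ring = 16 + 2·29 = 74
Stage 1: 16(ω_s−ω_c) = −74(ω_r−ω_c),  ω_s=0, ω_r=1
Stage 1: 16(0−ω_c) = −74(1−ω_c)  ⇒  90ω_c = 74  ⇒  ω_c = 37/45
  ⇒ ω_c¹/ω_r¹ = 37/45
Stage 2: N_ring = 38 + 2·26 = 90
Stage 2: 38(ω_s−ω_c) = −90(ω_r−ω_c),  ω_s=0, ω_r=1
Stage 2: 38(0−ω_c) = −90(1−ω_c)  ⇒  128ω_c = 90  ⇒  ω_c = 45/64
  ⇒ ω_c²/ω_r² = 45/64
Coupling ω_r² = ω_c¹ ⇒ overall = 37/45 × 45/64 = 37/64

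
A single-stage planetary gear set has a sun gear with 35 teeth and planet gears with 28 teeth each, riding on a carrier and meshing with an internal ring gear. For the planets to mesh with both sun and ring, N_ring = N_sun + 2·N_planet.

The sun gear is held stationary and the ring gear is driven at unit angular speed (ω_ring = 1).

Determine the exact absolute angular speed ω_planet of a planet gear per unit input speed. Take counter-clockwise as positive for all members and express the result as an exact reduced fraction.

13/8

N_ring = 35 + 2·28 = 91
35(ω_s−ω_c) = −91(ω_r−ω_c),  ω_s=0, ω_r=1
35(0−ω_c) = −91(1−ω_c)  ⇒  126ω_c = 91  ⇒  ω_c = 13/18
sun–planet: 35·(0−13/18) = −28·(ω_p−ω_c)  ⇒  ω_p−ω_c = −(35/28)·(-13/18) = 65/72
ω_p = 13/18 + 65/72 = 13/8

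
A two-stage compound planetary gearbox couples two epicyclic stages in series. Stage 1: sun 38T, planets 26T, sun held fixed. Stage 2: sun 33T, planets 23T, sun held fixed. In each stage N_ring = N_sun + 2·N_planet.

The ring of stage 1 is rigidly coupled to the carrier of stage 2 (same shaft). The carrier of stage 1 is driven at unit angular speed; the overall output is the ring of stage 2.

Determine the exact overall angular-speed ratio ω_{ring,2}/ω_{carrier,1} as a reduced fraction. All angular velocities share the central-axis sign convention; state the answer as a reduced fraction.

7168/3555

Stage 1: N_ring = 38 + 2·26 = 90
Stage 1: 38(ω_s−ω_c) = −90(ω_r−ω_c),  ω_s=0, ω_c=1
Stage 1: ω_r = 1 − (38/90)(0−1) = 64/45
  ⇒ ω_r¹/ω_c¹ = 64/45
Stage 2: N_ring = 33 + 2·23 = 79
Stage 2: 33(ω_s−ω_c) = −79(ω_r−ω_c),  ω_s=0, ω_c=1
Stage 2: ω_r = 1 − (33/79)(0−1) = 112/79
  ⇒ ω_r²/ω_c² = 112/79
Coupling ω_c² = ω_r¹ ⇒ overall = 64/45 × 112/79 = 7168/3555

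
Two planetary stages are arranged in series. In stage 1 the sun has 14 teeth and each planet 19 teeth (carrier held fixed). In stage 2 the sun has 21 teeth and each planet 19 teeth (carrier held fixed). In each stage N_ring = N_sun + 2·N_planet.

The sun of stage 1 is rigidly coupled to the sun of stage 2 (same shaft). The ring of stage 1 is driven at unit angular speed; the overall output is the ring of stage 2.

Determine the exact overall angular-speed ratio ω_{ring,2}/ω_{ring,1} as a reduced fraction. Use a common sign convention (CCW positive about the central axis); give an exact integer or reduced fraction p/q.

Stage 1: N_ring = 14 + 2·19 = 52
Stage 1: 14(ω_s−ω_c) = −52(ω_r−ω_c),  ω_c=0, ω_r=1
Stage 1: ω_s = 0 − (52/14)(1−0) = -26/7
  ⇒ ω_s¹/ω_r¹ = -26/7
Stage 2: N_ring = 21 + 2·19 = 59
Stage 2: 21(ω_s−ω_c) = −59(ω_r−ω_c),  ω_c=0, ω_s=1
Stage 2: ω_r = 0 − (21/59)(1−0) = -21/59
  ⇒ ω_r²/ω_s² = -21/59
Coupling ω_s² = ω_s¹ ⇒ overall = -26/7 × -21/59 = 78/59

78/59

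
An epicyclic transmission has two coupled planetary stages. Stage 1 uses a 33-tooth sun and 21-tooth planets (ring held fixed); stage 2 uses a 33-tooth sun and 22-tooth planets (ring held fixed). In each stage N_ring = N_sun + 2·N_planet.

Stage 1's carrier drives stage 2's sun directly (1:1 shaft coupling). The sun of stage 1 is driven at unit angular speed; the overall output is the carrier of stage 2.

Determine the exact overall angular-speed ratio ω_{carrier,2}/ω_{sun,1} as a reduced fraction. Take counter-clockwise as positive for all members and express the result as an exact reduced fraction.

11/120

Stage 1: N_ring = 33 + 2·21 = 75
Stage 1: 33(ω_s−ω_c) = −75(ω_r−ω_c),  ω_r=0, ω_s=1
Stage 1: 33(1−ω_c) = −75(0−ω_c)  ⇒  108ω_c = 33  ⇒  ω_c = 11/36
  ⇒ ω_c¹/ω_s¹ = 11/36
Stage 2: N_ring = 33 + 2·22 = 77
Stage 2: 33(ω_s−ω_c) = −77(ω_r−ω_c),  ω_r=0, ω_s=1
Stage 2: 33(1−ω_c) = −77(0−ω_c)  ⇒  110ω_c = 33  ⇒  ω_c = 3/10
  ⇒ ω_c²/ω_s² = 3/10
Coupling ω_s² = ω_c¹ ⇒ overall = 11/36 × 3/10 = 11/120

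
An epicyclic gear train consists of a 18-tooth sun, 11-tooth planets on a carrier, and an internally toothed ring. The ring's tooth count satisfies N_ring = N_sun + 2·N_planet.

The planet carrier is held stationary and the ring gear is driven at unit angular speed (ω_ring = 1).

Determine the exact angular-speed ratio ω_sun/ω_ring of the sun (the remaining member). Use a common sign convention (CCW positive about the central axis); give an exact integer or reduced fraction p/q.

-20/9

N_ring = 18 + 2·11 = 40
18(ω_s−ω_c) = −40(ω_r−ω_c),  ω_c=0, ω_r=1
ω_s = 0 − (40/18)(1−0) = -20/9
ω_s/ω_r = -20/9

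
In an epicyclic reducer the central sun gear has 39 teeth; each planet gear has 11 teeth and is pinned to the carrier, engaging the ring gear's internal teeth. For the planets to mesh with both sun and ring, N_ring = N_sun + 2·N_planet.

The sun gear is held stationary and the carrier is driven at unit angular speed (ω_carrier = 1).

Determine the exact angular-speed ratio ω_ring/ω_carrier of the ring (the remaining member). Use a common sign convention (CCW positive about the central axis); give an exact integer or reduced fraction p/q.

100/61

N_ring = 39 + 2·11 = 61
39(ω_s−ω_c) = −61(ω_r−ω_c),  ω_s=0, ω_c=1
ω_r = 1 − (39/61)(0−1) = 100/61
ω_r/ω_c = 100/61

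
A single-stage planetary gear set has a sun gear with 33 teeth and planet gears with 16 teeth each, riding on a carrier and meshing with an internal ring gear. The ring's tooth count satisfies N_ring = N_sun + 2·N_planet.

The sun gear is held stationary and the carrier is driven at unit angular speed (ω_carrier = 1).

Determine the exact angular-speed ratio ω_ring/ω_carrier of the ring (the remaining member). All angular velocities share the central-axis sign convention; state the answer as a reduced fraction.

98/65

N_ring = 33 + 2·16 = 65
33(ω_s−ω_c) = −65(ω_r−ω_c),  ω_s=0, ω_c=1
ω_r = 1 − (33/65)(0−1) = 98/65
ω_r/ω_c = 98/65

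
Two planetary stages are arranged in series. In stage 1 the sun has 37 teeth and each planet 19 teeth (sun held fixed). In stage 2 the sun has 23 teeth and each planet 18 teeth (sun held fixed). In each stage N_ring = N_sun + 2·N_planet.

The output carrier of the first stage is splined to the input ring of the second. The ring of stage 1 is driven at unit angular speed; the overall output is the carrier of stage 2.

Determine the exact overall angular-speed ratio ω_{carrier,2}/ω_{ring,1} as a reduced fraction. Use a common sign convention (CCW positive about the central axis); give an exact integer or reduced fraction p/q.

4425/9184

Stage 1: N_ring = 37 + 2·19 = 75
Stage 1: 37(ω_s−ω_c) = −75(ω_r−ω_c),  ω_s=0, ω_r=1
Stage 1: 37(0−ω_c) = −75(1−ω_c)  ⇒  112ω_c = 75  ⇒  ω_c = 75/112
  ⇒ ω_c¹/ω_r¹ = 75/112
Stage 2: N_ring = 23 + 2·18 = 59
Stage 2: 23(ω_s−ω_c) = −59(ω_r−ω_c),  ω_s=0, ω_r=1
Stage 2: 23(0−ω_c) = −59(1−ω_c)  ⇒  82ω_c = 59  ⇒  ω_c = 59/82
  ⇒ ω_c²/ω_r² = 59/82
Coupling ω_r² = ω_c¹ ⇒ overall = 75/112 × 59/82 = 4425/9184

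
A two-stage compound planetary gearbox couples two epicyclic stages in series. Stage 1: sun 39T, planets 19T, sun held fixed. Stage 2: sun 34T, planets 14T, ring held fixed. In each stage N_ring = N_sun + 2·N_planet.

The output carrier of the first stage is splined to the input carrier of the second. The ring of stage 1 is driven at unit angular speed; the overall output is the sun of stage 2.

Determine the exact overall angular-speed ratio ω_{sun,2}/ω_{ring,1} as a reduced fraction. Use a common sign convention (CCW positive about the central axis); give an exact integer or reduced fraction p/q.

Stage 1: N_ring = 39 + 2·19 = 77
Stage 1: 39(ω_s−ω_c) = −77(ω_r−ω_c),  ω_s=0, ω_r=1
Stage 1: 39(0−ω_c) = −77(1−ω_c)  ⇒  116ω_c = 77  ⇒  ω_c = 77/116
  ⇒ ω_c¹/ω_r¹ = 77/116
Stage 2: N_ring = 34 + 2·14 = 62
Stage 2: 34(ω_s−ω_c) = −62(ω_r−ω_c),  ω_r=0, ω_c=1
Stage 2: ω_s = 1 − (62/34)(0−1) = 48/17
  ⇒ ω_s²/ω_c² = 48/17
Coupling ω_c² = ω_c¹ ⇒ overall = 77/116 × 48/17 = 924/493

924/493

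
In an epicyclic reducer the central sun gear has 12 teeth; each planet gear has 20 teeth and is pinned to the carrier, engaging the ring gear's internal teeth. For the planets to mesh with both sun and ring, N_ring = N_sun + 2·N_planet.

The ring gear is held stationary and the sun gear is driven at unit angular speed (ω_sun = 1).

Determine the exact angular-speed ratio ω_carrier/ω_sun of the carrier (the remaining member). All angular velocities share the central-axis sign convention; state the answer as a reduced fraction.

3/16

N_ring = 12 + 2·20 = 52
12(ω_s−ω_c) = −52(ω_r−ω_c),  ω_r=0, ω_s=1
12(1−ω_c) = −52(0−ω_c)  ⇒  64ω_c = 12  ⇒  ω_c = 3/16
ω_c/ω_s = 3/16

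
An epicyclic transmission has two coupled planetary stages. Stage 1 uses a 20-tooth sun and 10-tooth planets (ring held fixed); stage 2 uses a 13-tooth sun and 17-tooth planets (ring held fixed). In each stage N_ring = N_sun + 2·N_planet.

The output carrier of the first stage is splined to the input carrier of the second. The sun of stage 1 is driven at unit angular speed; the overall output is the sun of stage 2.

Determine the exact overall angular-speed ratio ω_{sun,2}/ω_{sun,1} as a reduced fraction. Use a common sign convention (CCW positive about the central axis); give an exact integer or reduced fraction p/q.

Stage 1: N_ring = 20 + 2·10 = 40
Stage 1: 20(ω_s−ω_c) = −40(ω_r−ω_c),  ω_r=0, ω_s=1
Stage 1: 20(1−ω_c) = −40(0−ω_c)  ⇒  60ω_c = 20  ⇒  ω_c = 1/3
  ⇒ ω_c¹/ω_s¹ = 1/3
Stage 2: N_ring = 13 + 2·17 = 47
Stage 2: 13(ω_s−ω_c) = −47(ω_r−ω_c),  ω_r=0, ω_c=1
Stage 2: ω_s = 1 − (47/13)(0−1) = 60/13
  ⇒ ω_s²/ω_c² = 60/13
Coupling ω_c² = ω_c¹ ⇒ overall = 1/3 × 60/13 = 20/13

20/13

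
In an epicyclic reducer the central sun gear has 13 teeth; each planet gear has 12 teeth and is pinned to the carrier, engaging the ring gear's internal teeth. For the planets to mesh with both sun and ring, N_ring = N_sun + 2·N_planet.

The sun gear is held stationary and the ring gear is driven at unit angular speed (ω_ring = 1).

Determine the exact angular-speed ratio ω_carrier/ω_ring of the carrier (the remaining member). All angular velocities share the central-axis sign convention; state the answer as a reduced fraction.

N_ring = 13 + 2·12 = 37
13(ω_s−ω_c) = −37(ω_r−ω_c),  ω_s=0, ω_r=1
13(0−ω_c) = −37(1−ω_c)  ⇒  50ω_c = 37  ⇒  ω_c = 37/50
ω_c/ω_r = 37/50

37/50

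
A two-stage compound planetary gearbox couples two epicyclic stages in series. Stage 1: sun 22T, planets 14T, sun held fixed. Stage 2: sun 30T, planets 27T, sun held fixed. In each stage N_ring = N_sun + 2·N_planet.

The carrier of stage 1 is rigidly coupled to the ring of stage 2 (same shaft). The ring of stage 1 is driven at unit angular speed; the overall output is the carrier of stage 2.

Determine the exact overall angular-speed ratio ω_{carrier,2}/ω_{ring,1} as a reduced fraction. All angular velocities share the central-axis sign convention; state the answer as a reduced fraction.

175/342

Stage 1: N_ring = 22 + 2·14 = 50
Stage 1: 22(ω_s−ω_c) = −50(ω_r−ω_c),  ω_s=0, ω_r=1
Stage 1: 22(0−ω_c) = −50(1−ω_c)  ⇒  72ω_c = 50  ⇒  ω_c = 25/36
  ⇒ ω_c¹/ω_r¹ = 25/36
Stage 2: N_ring = 30 + 2·27 = 84
Stage 2: 30(ω_s−ω_c) = −84(ω_r−ω_c),  ω_s=0, ω_r=1
Stage 2: 30(0−ω_c) = −84(1−ω_c)  ⇒  114ω_c = 84  ⇒  ω_c = 14/19
  ⇒ ω_c²/ω_r² = 14/19
Coupling ω_r² = ω_c¹ ⇒ overall = 25/36 × 14/19 = 175/342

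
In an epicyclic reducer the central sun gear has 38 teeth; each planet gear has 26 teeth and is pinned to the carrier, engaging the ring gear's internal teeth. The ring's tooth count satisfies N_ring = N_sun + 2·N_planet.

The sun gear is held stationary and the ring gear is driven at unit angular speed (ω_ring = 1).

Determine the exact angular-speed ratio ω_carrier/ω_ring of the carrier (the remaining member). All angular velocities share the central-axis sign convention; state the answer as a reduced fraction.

45/64

N_ring = 38 + 2·26 = 90
38(ω_s−ω_c) = −90(ω_r−ω_c),  ω_s=0, ω_r=1
38(0−ω_c) = −90(1−ω_c)  ⇒  128ω_c = 90  ⇒  ω_c = 45/64
ω_c/ω_r = 45/64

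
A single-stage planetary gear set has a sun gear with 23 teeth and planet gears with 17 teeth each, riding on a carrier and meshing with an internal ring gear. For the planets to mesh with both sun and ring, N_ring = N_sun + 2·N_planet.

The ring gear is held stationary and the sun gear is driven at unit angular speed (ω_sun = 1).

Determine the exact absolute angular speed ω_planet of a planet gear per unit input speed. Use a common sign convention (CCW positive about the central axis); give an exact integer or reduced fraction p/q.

-23/34

N_ring = 23 + 2·17 = 57
23(ω_s−ω_c) = −57(ω_r−ω_c),  ω_r=0, ω_s=1
23(1−ω_c) = −57(0−ω_c)  ⇒  80ω_c = 23  ⇒  ω_c = 23/80
sun–planet: 23·(1−23/80) = −17·(ω_p−ω_c)  ⇒  ω_p−ω_c = −(23/17)·(57/80) = -1311/1360
ω_p = 23/80 − 1311/1360 = -23/34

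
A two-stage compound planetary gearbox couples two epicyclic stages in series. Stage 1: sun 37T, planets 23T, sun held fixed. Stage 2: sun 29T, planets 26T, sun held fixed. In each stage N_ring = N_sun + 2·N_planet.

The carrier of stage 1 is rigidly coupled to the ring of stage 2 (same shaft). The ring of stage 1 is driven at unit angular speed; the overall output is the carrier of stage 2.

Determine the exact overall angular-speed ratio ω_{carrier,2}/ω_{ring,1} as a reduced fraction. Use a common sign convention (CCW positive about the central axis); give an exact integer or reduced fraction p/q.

2241/4400

Stage 1: N_ring = 37 + 2·23 = 83
Stage 1: 37(ω_s−ω_c) = −83(ω_r−ω_c),  ω_s=0, ω_r=1
Stage 1: 37(0−ω_c) = −83(1−ω_c)  ⇒  120ω_c = 83  ⇒  ω_c = 83/120
  ⇒ ω_c¹/ω_r¹ = 83/120
Stage 2: N_ring = 29 + 2·26 = 81
Stage 2: 29(ω_s−ω_c) = −81(ω_r−ω_c),  ω_s=0, ω_r=1
Stage 2: 29(0−ω_c) = −81(1−ω_c)  ⇒  110ω_c = 81  ⇒  ω_c = 81/110
  ⇒ ω_c²/ω_r² = 81/110
Coupling ω_r² = ω_c¹ ⇒ overall = 83/120 × 81/110 = 2241/4400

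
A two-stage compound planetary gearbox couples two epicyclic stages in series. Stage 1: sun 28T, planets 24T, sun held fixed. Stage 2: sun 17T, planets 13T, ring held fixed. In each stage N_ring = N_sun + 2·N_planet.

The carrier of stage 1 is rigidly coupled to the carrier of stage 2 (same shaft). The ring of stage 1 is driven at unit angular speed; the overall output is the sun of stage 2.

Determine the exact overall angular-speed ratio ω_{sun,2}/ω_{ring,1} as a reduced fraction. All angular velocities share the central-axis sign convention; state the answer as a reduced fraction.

570/221

Stage 1: N_ring = 28 + 2·24 = 76
Stage 1: 28(ω_s−ω_c) = −76(ω_r−ω_c),  ω_s=0, ω_r=1
Stage 1: 28(0−ω_c) = −76(1−ω_c)  ⇒  104ω_c = 76  ⇒  ω_c = 19/26
  ⇒ ω_c¹/ω_r¹ = 19/26
Stage 2: N_ring = 17 + 2·13 = 43
Stage 2: 17(ω_s−ω_c) = −43(ω_r−ω_c),  ω_r=0, ω_c=1
Stage 2: ω_s = 1 − (43/17)(0−1) = 60/17
  ⇒ ω_s²/ω_c² = 60/17
Coupling ω_c² = ω_c¹ ⇒ overall = 19/26 × 60/17 = 570/221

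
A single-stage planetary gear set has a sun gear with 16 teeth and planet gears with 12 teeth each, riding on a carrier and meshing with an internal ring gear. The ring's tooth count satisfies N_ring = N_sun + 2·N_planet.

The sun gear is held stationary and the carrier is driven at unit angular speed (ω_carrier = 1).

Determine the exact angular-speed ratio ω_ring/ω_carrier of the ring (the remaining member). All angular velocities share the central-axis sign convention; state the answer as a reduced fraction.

N_ring = 16 + 2·12 = 40
16(ω_s−ω_c) = −40(ω_r−ω_c),  ω_s=0, ω_c=1
ω_r = 1 − (16/40)(0−1) = 7/5
ω_r/ω_c = 7/5

7/5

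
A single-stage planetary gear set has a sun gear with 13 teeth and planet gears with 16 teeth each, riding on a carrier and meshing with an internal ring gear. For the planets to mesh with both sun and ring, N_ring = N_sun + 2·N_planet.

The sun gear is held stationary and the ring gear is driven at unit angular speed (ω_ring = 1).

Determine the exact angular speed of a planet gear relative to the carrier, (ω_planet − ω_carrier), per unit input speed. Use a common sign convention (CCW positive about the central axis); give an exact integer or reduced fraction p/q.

585/928

N_ring = 13 + 2·16 = 45
13(ω_s−ω_c) = −45(ω_r−ω_c),  ω_s=0, ω_r=1
13(0−ω_c) = −45(1−ω_c)  ⇒  58ω_c = 45  ⇒  ω_c = 45/58
sun–planet: 13·(0−45/58) = −16·(ω_p−ω_c)  ⇒  ω_p−ω_c = −(13/16)·(-45/58) = 585/928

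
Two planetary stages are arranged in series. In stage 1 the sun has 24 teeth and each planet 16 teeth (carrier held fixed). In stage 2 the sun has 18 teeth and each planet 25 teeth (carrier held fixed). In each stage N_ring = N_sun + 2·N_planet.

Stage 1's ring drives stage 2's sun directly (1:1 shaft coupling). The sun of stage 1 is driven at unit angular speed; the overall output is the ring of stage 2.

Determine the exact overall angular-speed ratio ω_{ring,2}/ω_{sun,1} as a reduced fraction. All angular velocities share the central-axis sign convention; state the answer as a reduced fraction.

27/238

Stage 1: N_ring = 24 + 2·16 = 56
Stage 1: 24(ω_s−ω_c) = −56(ω_r−ω_c),  ω_c=0, ω_s=1
Stage 1: ω_r = 0 − (24/56)(1−0) = -3/7
  ⇒ ω_r¹/ω_s¹ = -3/7
Stage 2: N_ring = 18 + 2·25 = 68
Stage 2: 18(ω_s−ω_c) = −68(ω_r−ω_c),  ω_c=0, ω_s=1
Stage 2: ω_r = 0 − (18/68)(1−0) = -9/34
  ⇒ ω_r²/ω_s² = -9/34
Coupling ω_s² = ω_r¹ ⇒ overall = -3/7 × -9/34 = 27/238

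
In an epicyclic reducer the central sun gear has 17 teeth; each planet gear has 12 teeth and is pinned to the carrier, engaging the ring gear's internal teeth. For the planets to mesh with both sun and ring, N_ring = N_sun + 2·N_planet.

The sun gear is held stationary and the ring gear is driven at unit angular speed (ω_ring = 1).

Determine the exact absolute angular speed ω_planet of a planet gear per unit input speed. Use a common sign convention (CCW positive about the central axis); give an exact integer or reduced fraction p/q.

N_ring = 17 + 2·12 = 41
17(ω_s−ω_c) = −41(ω_r−ω_c),  ω_s=0, ω_r=1
17(0−ω_c) = −41(1−ω_c)  ⇒  58ω_c = 41  ⇒  ω_c = 41/58
sun–planet: 17·(0−41/58) = −12·(ω_p−ω_c)  ⇒  ω_p−ω_c = −(17/12)·(-41/58) = 697/696
ω_p = 41/58 + 697/696 = 41/24

41/24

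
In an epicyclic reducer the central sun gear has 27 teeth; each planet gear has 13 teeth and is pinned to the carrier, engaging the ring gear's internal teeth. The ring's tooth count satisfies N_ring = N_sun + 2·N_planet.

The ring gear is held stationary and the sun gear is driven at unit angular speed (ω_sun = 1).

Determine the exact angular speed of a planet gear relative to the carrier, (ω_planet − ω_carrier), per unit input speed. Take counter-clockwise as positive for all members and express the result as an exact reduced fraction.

N_ring = 27 + 2·13 = 53
27(ω_s−ω_c) = −53(ω_r−ω_c),  ω_r=0, ω_s=1
27(1−ω_c) = −53(0−ω_c)  ⇒  80ω_c = 27  ⇒  ω_c = 27/80
sun–planet: 27·(1−27/80) = −13·(ω_p−ω_c)  ⇒  ω_p−ω_c = −(27/13)·(53/80) = -1431/1040

-1431/1040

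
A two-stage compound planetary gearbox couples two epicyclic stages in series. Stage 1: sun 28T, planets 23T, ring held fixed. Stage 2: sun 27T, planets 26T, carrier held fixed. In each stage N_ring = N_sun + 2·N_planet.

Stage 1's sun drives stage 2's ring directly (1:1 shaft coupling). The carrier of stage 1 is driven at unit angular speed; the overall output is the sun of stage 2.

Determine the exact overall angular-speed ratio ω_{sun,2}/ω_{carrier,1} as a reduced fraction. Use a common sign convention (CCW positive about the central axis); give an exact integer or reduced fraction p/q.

-1343/126

Stage 1: N_ring = 28 + 2·23 = 74
Stage 1: 28(ω_s−ω_c) = −74(ω_r−ω_c),  ω_r=0, ω_c=1
Stage 1: ω_s = 1 − (74/28)(0−1) = 51/14
  ⇒ ω_s¹/ω_c¹ = 51/14
Stage 2: N_ring = 27 + 2·26 = 79
Stage 2: 27(ω_s−ω_c) = −79(ω_r−ω_c),  ω_c=0, ω_r=1
Stage 2: ω_s = 0 − (79/27)(1−0) = -79/27
  ⇒ ω_s²/ω_r² = -79/27
Coupling ω_r² = ω_s¹ ⇒ overall = 51/14 × -79/27 = -1343/126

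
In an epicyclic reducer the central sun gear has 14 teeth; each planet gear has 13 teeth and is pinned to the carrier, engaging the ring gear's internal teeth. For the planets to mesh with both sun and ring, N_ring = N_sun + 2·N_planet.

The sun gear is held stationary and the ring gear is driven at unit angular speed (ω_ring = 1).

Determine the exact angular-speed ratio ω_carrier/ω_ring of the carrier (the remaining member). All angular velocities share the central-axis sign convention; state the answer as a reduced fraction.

N_ring = 14 + 2·13 = 40
14(ω_s−ω_c) = −40(ω_r−ω_c),  ω_s=0, ω_r=1
14(0−ω_c) = −40(1−ω_c)  ⇒  54ω_c = 40  ⇒  ω_c = 20/27
ω_c/ω_r = 20/27

20/27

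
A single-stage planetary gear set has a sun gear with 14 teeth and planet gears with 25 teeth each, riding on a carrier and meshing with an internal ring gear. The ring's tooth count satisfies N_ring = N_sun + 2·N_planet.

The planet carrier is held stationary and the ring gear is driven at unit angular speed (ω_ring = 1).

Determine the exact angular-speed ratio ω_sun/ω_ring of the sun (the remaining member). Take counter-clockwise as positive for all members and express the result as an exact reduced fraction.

N_ring = 14 + 2·25 = 64
14(ω_s−ω_c) = −64(ω_r−ω_c),  ω_c=0, ω_r=1
ω_s = 0 − (64/14)(1−0) = -32/7
ω_s/ω_r = -32/7

-32/7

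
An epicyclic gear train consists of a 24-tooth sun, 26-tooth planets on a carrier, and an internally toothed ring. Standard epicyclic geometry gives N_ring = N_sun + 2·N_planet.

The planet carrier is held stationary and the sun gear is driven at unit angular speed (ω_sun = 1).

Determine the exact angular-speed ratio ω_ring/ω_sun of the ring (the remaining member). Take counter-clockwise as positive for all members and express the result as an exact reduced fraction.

-6/19

N_ring = 24 + 2·26 = 76
24(ω_s−ω_c) = −76(ω_r−ω_c),  ω_c=0, ω_s=1
ω_r = 0 − (24/76)(1−0) = -6/19
ω_r/ω_s = -6/19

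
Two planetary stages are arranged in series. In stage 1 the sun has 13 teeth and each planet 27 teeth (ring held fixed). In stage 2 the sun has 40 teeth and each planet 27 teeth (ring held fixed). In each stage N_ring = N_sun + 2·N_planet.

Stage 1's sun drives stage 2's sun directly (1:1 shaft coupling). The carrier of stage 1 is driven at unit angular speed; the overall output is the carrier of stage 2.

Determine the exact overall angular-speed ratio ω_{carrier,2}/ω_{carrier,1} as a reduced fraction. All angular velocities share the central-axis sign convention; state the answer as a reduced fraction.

1600/871

Stage 1: N_ring = 13 + 2·27 = 67
Stage 1: 13(ω_s−ω_c) = −67(ω_r−ω_c),  ω_r=0, ω_c=1
Stage 1: ω_s = 1 − (67/13)(0−1) = 80/13
  ⇒ ω_s¹/ω_c¹ = 80/13
Stage 2: N_ring = 40 + 2·27 = 94
Stage 2: 40(ω_s−ω_c) = −94(ω_r−ω_c),  ω_r=0, ω_s=1
Stage 2: 40(1−ω_c) = −94(0−ω_c)  ⇒  134ω_c = 40  ⇒  ω_c = 20/67
  ⇒ ω_c²/ω_s² = 20/67
Coupling ω_s² = ω_s¹ ⇒ overall = 80/13 × 20/67 = 1600/871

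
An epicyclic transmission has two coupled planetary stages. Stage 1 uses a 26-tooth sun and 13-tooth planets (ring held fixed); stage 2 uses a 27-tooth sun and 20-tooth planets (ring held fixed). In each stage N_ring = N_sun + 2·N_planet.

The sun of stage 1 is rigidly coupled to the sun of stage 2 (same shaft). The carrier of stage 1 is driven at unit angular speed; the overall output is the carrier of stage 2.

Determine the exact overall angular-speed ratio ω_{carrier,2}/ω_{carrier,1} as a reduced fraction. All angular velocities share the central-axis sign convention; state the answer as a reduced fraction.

Stage 1: N_ring = 26 + 2·13 = 52
Stage 1: 26(ω_s−ω_c) = −52(ω_r−ω_c),  ω_r=0, ω_c=1
Stage 1: ω_s = 1 − (52/26)(0−1) = 3
  ⇒ ω_s¹/ω_c¹ = 3
Stage 2: N_ring = 27 + 2·20 = 67
Stage 2: 27(ω_s−ω_c) = −67(ω_r−ω_c),  ω_r=0, ω_s=1
Stage 2: 27(1−ω_c) = −67(0−ω_c)  ⇒  94ω_c = 27  ⇒  ω_c = 27/94
  ⇒ ω_c²/ω_s² = 27/94
Coupling ω_s² = ω_s¹ ⇒ overall = 3 × 27/94 = 81/94

81/94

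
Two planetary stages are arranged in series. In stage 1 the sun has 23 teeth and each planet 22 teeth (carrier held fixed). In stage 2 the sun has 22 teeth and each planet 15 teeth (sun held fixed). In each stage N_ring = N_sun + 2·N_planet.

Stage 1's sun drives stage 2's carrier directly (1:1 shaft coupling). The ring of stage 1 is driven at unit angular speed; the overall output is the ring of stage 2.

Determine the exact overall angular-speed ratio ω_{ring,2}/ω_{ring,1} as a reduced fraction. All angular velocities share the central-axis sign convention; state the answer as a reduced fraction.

-2479/598

Stage 1: N_ring = 23 + 2·22 = 67
Stage 1: 23(ω_s−ω_c) = −67(ω_r−ω_c),  ω_c=0, ω_r=1
Stage 1: ω_s = 0 − (67/23)(1−0) = -67/23
  ⇒ ω_s¹/ω_r¹ = -67/23
Stage 2: N_ring = 22 + 2·15 = 52
Stage 2: 22(ω_s−ω_c) = −52(ω_r−ω_c),  ω_s=0, ω_c=1
Stage 2: ω_r = 1 − (22/52)(0−1) = 37/26
  ⇒ ω_r²/ω_c² = 37/26
Coupling ω_c² = ω_s¹ ⇒ overall = -67/23 × 37/26 = -2479/598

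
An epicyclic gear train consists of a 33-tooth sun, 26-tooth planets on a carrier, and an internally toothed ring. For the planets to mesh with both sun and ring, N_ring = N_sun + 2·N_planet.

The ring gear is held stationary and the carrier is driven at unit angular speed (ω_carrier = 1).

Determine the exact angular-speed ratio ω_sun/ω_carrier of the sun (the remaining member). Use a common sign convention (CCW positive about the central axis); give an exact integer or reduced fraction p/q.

N_ring = 33 + 2·26 = 85
33(ω_s−ω_c) = −85(ω_r−ω_c),  ω_r=0, ω_c=1
ω_s = 1 − (85/33)(0−1) = 118/33
ω_s/ω_c = 118/33

118/33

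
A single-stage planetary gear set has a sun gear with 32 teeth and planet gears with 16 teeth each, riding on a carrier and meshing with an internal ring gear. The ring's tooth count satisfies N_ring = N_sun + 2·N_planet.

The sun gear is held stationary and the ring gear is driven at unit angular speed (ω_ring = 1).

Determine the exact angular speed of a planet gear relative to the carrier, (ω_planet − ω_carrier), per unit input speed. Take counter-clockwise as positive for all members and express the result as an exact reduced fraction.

4/3

N_ring = 32 + 2·16 = 64
32(ω_s−ω_c) = −64(ω_r−ω_c),  ω_s=0, ω_r=1
32(0−ω_c) = −64(1−ω_c)  ⇒  96ω_c = 64  ⇒  ω_c = 2/3
sun–planet: 32·(0−2/3) = −16·(ω_p−ω_c)  ⇒  ω_p−ω_c = −(32/16)·(-2/3) = 4/3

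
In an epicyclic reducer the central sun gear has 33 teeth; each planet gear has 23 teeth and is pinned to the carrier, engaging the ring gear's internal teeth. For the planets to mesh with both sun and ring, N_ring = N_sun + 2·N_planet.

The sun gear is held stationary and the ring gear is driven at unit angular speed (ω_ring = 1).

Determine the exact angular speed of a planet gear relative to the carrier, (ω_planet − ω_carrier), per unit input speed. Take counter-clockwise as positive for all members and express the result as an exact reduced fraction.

2607/2576

N_ring = 33 + 2·23 = 79
33(ω_s−ω_c) = −79(ω_r−ω_c),  ω_s=0, ω_r=1
33(0−ω_c) = −79(1−ω_c)  ⇒  112ω_c = 79  ⇒  ω_c = 79/112
sun–planet: 33·(0−79/112) = −23·(ω_p−ω_c)  ⇒  ω_p−ω_c = −(33/23)·(-79/112) = 2607/2576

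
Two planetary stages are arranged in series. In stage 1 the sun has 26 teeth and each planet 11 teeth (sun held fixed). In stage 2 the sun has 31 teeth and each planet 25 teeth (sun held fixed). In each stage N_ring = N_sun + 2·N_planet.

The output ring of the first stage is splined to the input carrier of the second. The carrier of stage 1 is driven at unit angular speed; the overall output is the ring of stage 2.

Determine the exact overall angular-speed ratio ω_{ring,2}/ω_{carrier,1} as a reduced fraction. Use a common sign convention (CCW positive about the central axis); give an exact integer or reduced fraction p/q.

Stage 1: N_ring = 26 + 2·11 = 48
Stage 1: 26(ω_s−ω_c) = −48(ω_r−ω_c),  ω_s=0, ω_c=1
Stage 1: ω_r = 1 − (26/48)(0−1) = 37/24
  ⇒ ω_r¹/ω_c¹ = 37/24
Stage 2: N_ring = 31 + 2·25 = 81
Stage 2: 31(ω_s−ω_c) = −81(ω_r−ω_c),  ω_s=0, ω_c=1
Stage 2: ω_r = 1 − (31/81)(0−1) = 112/81
  ⇒ ω_r²/ω_c² = 112/81
Coupling ω_c² = ω_r¹ ⇒ overall = 37/24 × 112/81 = 518/243

518/243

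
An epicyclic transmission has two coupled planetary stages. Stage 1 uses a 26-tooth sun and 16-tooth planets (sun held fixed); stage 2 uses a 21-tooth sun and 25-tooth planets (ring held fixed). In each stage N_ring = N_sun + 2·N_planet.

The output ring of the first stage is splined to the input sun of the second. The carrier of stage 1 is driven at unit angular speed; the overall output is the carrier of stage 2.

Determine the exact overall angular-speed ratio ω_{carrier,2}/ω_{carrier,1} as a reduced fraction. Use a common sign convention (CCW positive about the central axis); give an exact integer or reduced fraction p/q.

Stage 1: N_ring = 26 + 2·16 = 58
Stage 1: 26(ω_s−ω_c) = −58(ω_r−ω_c),  ω_s=0, ω_c=1
Stage 1: ω_r = 1 − (26/58)(0−1) = 42/29
  ⇒ ω_r¹/ω_c¹ = 42/29
Stage 2: N_ring = 21 + 2·25 = 71
Stage 2: 21(ω_s−ω_c) = −71(ω_r−ω_c),  ω_r=0, ω_s=1
Stage 2: 21(1−ω_c) = −71(0−ω_c)  ⇒  92ω_c = 21  ⇒  ω_c = 21/92
  ⇒ ω_c²/ω_s² = 21/92
Coupling ω_s² = ω_r¹ ⇒ overall = 42/29 × 21/92 = 441/1334

441/1334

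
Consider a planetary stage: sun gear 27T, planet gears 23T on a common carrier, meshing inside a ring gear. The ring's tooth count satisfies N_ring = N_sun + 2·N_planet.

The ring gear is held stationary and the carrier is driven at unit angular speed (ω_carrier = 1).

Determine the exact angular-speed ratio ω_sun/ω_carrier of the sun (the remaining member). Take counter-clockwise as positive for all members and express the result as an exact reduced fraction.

N_ring = 27 + 2·23 = 73
27(ω_s−ω_c) = −73(ω_r−ω_c),  ω_r=0, ω_c=1
ω_s = 1 − (73/27)(0−1) = 100/27
ω_s/ω_c = 100/27

100/27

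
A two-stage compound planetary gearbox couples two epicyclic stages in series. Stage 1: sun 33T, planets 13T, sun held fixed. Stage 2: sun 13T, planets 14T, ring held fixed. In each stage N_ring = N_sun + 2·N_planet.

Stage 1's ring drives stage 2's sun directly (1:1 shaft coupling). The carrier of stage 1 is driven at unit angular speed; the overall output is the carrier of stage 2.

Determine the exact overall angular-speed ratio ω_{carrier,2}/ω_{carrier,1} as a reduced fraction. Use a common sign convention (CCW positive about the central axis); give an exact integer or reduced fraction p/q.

598/1593

Stage 1: N_ring = 33 + 2·13 = 59
Stage 1: 33(ω_s−ω_c) = −59(ω_r−ω_c),  ω_s=0, ω_c=1
Stage 1: ω_r = 1 − (33/59)(0−1) = 92/59
  ⇒ ω_r¹/ω_c¹ = 92/59
Stage 2: N_ring = 13 + 2·14 = 41
Stage 2: 13(ω_s−ω_c) = −41(ω_r−ω_c),  ω_r=0, ω_s=1
Stage 2: 13(1−ω_c) = −41(0−ω_c)  ⇒  54ω_c = 13  ⇒  ω_c = 13/54
  ⇒ ω_c²/ω_s² = 13/54
Coupling ω_s² = ω_r¹ ⇒ overall = 92/59 × 13/54 = 598/1593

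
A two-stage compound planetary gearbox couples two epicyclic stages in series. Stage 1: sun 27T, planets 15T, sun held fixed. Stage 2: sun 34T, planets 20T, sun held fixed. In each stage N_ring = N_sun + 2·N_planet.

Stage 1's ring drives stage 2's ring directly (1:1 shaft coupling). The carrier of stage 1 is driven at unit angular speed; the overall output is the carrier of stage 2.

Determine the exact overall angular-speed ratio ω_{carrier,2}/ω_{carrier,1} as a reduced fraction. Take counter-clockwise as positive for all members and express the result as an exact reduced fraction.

Stage 1: N_ring = 27 + 2·15 = 57
Stage 1: 27(ω_s−ω_c) = −57(ω_r−ω_c),  ω_s=0, ω_c=1
Stage 1: ω_r = 1 − (27/57)(0−1) = 28/19
  ⇒ ω_r¹/ω_c¹ = 28/19
Stage 2: N_ring = 34 + 2·20 = 74
Stage 2: 34(ω_s−ω_c) = −74(ω_r−ω_c),  ω_s=0, ω_r=1
Stage 2: 34(0−ω_c) = −74(1−ω_c)  ⇒  108ω_c = 74  ⇒  ω_c = 37/54
  ⇒ ω_c²/ω_r² = 37/54
Coupling ω_r² = ω_r¹ ⇒ overall = 28/19 × 37/54 = 518/513

518/513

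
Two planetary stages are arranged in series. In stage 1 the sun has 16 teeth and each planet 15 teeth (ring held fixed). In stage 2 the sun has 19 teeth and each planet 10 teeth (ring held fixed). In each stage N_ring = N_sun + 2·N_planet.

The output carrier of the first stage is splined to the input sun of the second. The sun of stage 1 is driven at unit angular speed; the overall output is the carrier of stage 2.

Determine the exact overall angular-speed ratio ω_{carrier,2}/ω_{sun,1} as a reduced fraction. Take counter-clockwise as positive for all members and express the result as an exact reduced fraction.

Stage 1: N_ring = 16 + 2·15 = 46
Stage 1: 16(ω_s−ω_c) = −46(ω_r−ω_c),  ω_r=0, ω_s=1
Stage 1: 16(1−ω_c) = −46(0−ω_c)  ⇒  62ω_c = 16  ⇒  ω_c = 8/31
  ⇒ ω_c¹/ω_s¹ = 8/31
Stage 2: N_ring = 19 + 2·10 = 39
Stage 2: 19(ω_s−ω_c) = −39(ω_r−ω_c),  ω_r=0, ω_s=1
Stage 2: 19(1−ω_c) = −39(0−ω_c)  ⇒  58ω_c = 19  ⇒  ω_c = 19/58
  ⇒ ω_c²/ω_s² = 19/58
Coupling ω_s² = ω_c¹ ⇒ overall = 8/31 × 19/58 = 76/899

76/899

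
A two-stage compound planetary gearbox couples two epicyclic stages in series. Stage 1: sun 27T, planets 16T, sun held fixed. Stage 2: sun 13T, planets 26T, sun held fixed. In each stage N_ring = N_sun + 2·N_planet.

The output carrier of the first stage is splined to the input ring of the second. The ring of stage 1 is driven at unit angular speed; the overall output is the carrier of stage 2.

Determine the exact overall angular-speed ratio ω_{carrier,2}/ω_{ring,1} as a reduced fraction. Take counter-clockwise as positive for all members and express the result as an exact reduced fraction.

295/516

Stage 1: N_ring = 27 + 2·16 = 59
Stage 1: 27(ω_s−ω_c) = −59(ω_r−ω_c),  ω_s=0, ω_r=1
Stage 1: 27(0−ω_c) = −59(1−ω_c)  ⇒  86ω_c = 59  ⇒  ω_c = 59/86
  ⇒ ω_c¹/ω_r¹ = 59/86
Stage 2: N_ring = 13 + 2·26 = 65
Stage 2: 13(ω_s−ω_c) = −65(ω_r−ω_c),  ω_s=0, ω_r=1
Stage 2: 13(0−ω_c) = −65(1−ω_c)  ⇒  78ω_c = 65  ⇒  ω_c = 5/6
  ⇒ ω_c²/ω_r² = 5/6
Coupling ω_r² = ω_c¹ ⇒ overall = 59/86 × 5/6 = 295/516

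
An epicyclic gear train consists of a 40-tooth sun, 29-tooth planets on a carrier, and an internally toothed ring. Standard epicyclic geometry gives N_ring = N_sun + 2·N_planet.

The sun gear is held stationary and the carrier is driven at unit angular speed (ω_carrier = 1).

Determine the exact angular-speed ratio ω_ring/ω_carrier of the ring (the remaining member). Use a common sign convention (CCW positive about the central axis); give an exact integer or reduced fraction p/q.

N_ring = 40 + 2·29 = 98
40(ω_s−ω_c) = −98(ω_r−ω_c),  ω_s=0, ω_c=1
ω_r = 1 − (40/98)(0−1) = 69/49
ω_r/ω_c = 69/49

69/49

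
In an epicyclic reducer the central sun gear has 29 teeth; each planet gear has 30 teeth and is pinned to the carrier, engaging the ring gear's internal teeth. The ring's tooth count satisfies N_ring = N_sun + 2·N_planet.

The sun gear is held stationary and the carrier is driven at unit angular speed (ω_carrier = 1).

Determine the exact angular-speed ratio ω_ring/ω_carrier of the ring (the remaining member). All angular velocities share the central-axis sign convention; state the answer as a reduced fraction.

118/89

N_ring = 29 + 2·30 = 89
29(ω_s−ω_c) = −89(ω_r−ω_c),  ω_s=0, ω_c=1
ω_r = 1 − (29/89)(0−1) = 118/89
ω_r/ω_c = 118/89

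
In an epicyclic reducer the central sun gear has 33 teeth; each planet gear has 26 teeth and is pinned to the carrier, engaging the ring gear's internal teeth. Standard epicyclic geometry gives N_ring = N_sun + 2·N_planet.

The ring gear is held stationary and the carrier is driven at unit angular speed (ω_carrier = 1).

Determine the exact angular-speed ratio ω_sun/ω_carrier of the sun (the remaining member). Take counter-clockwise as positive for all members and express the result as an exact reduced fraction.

118/33

N_ring = 33 + 2·26 = 85
33(ω_s−ω_c) = −85(ω_r−ω_c),  ω_r=0, ω_c=1
ω_s = 1 − (85/33)(0−1) = 118/33
ω_s/ω_c = 118/33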